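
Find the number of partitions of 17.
297

p(n) counts ways to write n as a sum of positive integers (order ignored).
Euler's pentagonal recurrence: p(k) = p(k-1) + p(k-2) - p(k-5) - p(k-7) + p(k-12) + p(k-15) - ... (offsets j(3j∓1)/2, signs ++--, p(0)=1, p(<0)=0).
DP table for k = 0..16: p(0)=1, p(1)=1, p(2)=2, p(3)=3, p(4)=5, p(5)=7, p(6)=11, p(7)=15, p(8)=22, p(9)=30, p(10)=42, p(11)=56, p(12)=77, p(13)=101, p(14)=135, p(15)=176, p(16)=231.
Final step: p(17) = p(16) + p(15) - p(12) - p(10) + p(5) + p(2)
= 231 + 176 - 77 - 42 + 7 + 2
= 297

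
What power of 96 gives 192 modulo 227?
196

Baby-step giant-step with step n = ⌈√227⌉ = 16.
Baby steps 96^j mod 227 (j:value) for j=0..15: 0:1, 1:96, 2:136, 3:117, 4:109, 5:22, 6:69, 7:41, 8:77, 9:128, 10:30, 11:156, 12:221, 13:105, 14:92, 15:206.
Giant-step multiplier: 96^(-16) ≡ 96^(226-16) = 96^210 ≡ 185 (mod 227).
Giant steps γ_i = 192·185^i mod 227: γ_0=192, γ_1=108, γ_2=4, γ_3=59, γ_4=19, γ_5=110, γ_6=147, γ_7=182, γ_8=74, γ_9=70, γ_10=11, γ_11=219, γ_12=109 (in table at j=4).
x = i·n + j = 12·16 + 4 = 196.
Check: 96^196 ≡ 192 (mod 227).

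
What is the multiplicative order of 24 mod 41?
40

41 is prime, so ord(24) divides φ(41) = 40.
Divisors of 40: 1, 2, 4, 5, 8, 10, 20, 40.
Repeated squaring: 24^1 ≡ 24, 24^2 ≡ 2, 24^4 ≡ 4, 24^8 ≡ 16, 24^16 ≡ 10, 24^32 ≡ 18 (mod 41).
Test 24^d mod 41 for each divisor d in increasing order:
24^1 ≡ 24
24^2 ≡ 2
24^4 ≡ 4
24^5 = 24^4·24^1 ≡ 14
24^8 ≡ 16
24^10 = 24^8·24^2 ≡ 32
24^20 = 24^16·24^4 ≡ 40
24^40 = 24^32·24^8 ≡ 1  ← first divisor giving 1
The order is 40.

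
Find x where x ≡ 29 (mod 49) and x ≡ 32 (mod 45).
617

Using Chinese Remainder Theorem:
M = 49 × 45 = 2205
M1 = 45, M2 = 49
y1 = 45^(-1) mod 49 = 12
y2 = 49^(-1) mod 45 = 34
x = (29×45×12 + 32×49×34) mod 2205 = 617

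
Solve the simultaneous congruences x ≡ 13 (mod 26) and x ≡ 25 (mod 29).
663

Using Chinese Remainder Theorem:
M = 26 × 29 = 754
M1 = 29, M2 = 26
y1 = 29^(-1) mod 26 = 9
y2 = 26^(-1) mod 29 = 19
x = (13×29×9 + 25×26×19) mod 754 = 663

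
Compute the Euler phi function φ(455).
288

455 = 5 × 7 × 13
φ(n) = n × ∏(1 - 1/p) for each prime p dividing n
φ(455) = 455 × (1 - 1/5) × (1 - 1/7) × (1 - 1/13) = 288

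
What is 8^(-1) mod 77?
29

gcd(8, 77) = 1, so the inverse exists.
Extended Euclidean algorithm on (77, 8):
77 = 9 × 8 + 5  ⟹  5 = (1)·77 + (-9)·8
8 = 1 × 5 + 3  ⟹  3 = (-1)·77 + (10)·8
5 = 1 × 3 + 2  ⟹  2 = (2)·77 + (-19)·8
3 = 1 × 2 + 1  ⟹  1 = (-3)·77 + (29)·8
So (29)·8 ≡ 1 (mod 77), i.e. 8^(-1) ≡ 29 (mod 77).
Check: 8 × 29 = 232 ≡ 1 (mod 77)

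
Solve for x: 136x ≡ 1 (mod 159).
76

gcd(136, 159) = 1, so the inverse exists.
Extended Euclidean algorithm on (159, 136):
159 = 1 × 136 + 23  ⟹  23 = (1)·159 + (-1)·136
136 = 5 × 23 + 21  ⟹  21 = (-5)·159 + (6)·136
23 = 1 × 21 + 2  ⟹  2 = (6)·159 + (-7)·136
21 = 10 × 2 + 1  ⟹  1 = (-65)·159 + (76)·136
So (76)·136 ≡ 1 (mod 159), i.e. 136^(-1) ≡ 76 (mod 159).
Check: 136 × 76 = 10336 ≡ 1 (mod 159)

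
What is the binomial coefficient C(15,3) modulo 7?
0

Using Lucas' theorem:
Write n=15 and k=3 in base 7:
n in base 7: [2, 1]
k in base 7: [0, 3]
C(15,3) mod 7 = ∏ C(n_i, k_i) mod 7
Digit binomials (mod 7): C(2,0) = 1; C(1,3) = 0 (k_i > n_i)
Product: 1 × 0 = 0 ≡ 0 (mod 7)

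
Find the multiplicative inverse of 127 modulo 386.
231

gcd(127, 386) = 1, so the inverse exists.
Extended Euclidean algorithm on (386, 127):
386 = 3 × 127 + 5  ⟹  5 = (1)·386 + (-3)·127
127 = 25 × 5 + 2  ⟹  2 = (-25)·386 + (76)·127
5 = 2 × 2 + 1  ⟹  1 = (51)·386 + (-155)·127
So (-155)·127 ≡ 1 (mod 386), i.e. 127^(-1) ≡ -155 ≡ 231 (mod 386).
Check: 127 × 231 = 29337 ≡ 1 (mod 386)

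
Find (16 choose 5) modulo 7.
0

Using Lucas' theorem:
Write n=16 and k=5 in base 7:
n in base 7: [2, 2]
k in base 7: [0, 5]
C(16,5) mod 7 = ∏ C(n_i, k_i) mod 7
Digit binomials (mod 7): C(2,0) = 1; C(2,5) = 0 (k_i > n_i)
Product: 1 × 0 = 0 ≡ 0 (mod 7)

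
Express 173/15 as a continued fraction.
[11; 1, 1, 7]

Euclidean algorithm steps:
173 = 11 × 15 + 8
15 = 1 × 8 + 7
8 = 1 × 7 + 1
7 = 7 × 1 + 0
Continued fraction: [11; 1, 1, 7]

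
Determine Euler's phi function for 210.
48

210 = 2 × 3 × 5 × 7
φ(n) = n × ∏(1 - 1/p) for each prime p dividing n
φ(210) = 210 × (1 - 1/2) × (1 - 1/3) × (1 - 1/5) × (1 - 1/7) = 48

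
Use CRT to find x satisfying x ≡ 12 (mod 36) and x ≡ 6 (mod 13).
84

Using Chinese Remainder Theorem:
M = 36 × 13 = 468
M1 = 13, M2 = 36
y1 = 13^(-1) mod 36 = 25
y2 = 36^(-1) mod 13 = 4
x = (12×13×25 + 6×36×4) mod 468 = 84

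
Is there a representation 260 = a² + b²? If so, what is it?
2² + 16² (a=2, b=16)

Factorization: 260 = 2^2 × 5 × 13
By Fermat: n is sum of two squares iff every prime p ≡ 3 (mod 4) appears to even power.
All primes ≡ 3 (mod 4) appear to even power.
Search a = 0, 1, 2, … for 260 - a² a perfect square: first hit at a = 2: 260 - 4 = 256 = 16².
260 = 2² + 16² = 4 + 256 ✓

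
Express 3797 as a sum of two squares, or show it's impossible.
41² + 46² (a=41, b=46)

Factorization: 3797 = 3797
By Fermat: n is sum of two squares iff every prime p ≡ 3 (mod 4) appears to even power.
All primes ≡ 3 (mod 4) appear to even power.
Search a = 0, 1, 2, … for 3797 - a² a perfect square: first hit at a = 41: 3797 - 1681 = 2116 = 46².
3797 = 41² + 46² = 1681 + 2116 ✓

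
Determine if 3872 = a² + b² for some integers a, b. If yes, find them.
44² + 44² (a=44, b=44)

Factorization: 3872 = 2^5 × 11^2
By Fermat: n is sum of two squares iff every prime p ≡ 3 (mod 4) appears to even power.
All primes ≡ 3 (mod 4) appear to even power.
Search a = 0, 1, 2, … for 3872 - a² a perfect square: first hit at a = 44: 3872 - 1936 = 1936 = 44².
3872 = 44² + 44² = 1936 + 1936 ✓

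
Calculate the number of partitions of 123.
2552338241

p(n) counts ways to write n as a sum of positive integers (order ignored).
Euler's pentagonal recurrence: p(k) = p(k-1) + p(k-2) - p(k-5) - p(k-7) + p(k-12) + p(k-15) - ... (offsets j(3j∓1)/2, signs ++--, p(0)=1, p(<0)=0).
DP table for k = 0..122: p(0)=1, p(1)=1, p(2)=2, p(3)=3, p(4)=5, p(5)=7, p(6)=11, p(7)=15, p(8)=22, p(9)=30, p(10)=42, p(11)=56, p(12)=77, p(13)=101, p(14)=135, p(15)=176, p(16)=231, p(17)=297, p(18)=385, p(19)=490, p(20)=627, p(21)=792, p(22)=1002, p(23)=1255, p(24)=1575, p(25)=1958, p(26)=2436, p(27)=3010, p(28)=3718, p(29)=4565, p(30)=5604, p(31)=6842, p(32)=8349, p(33)=10143, p(34)=12310, p(35)=14883, p(36)=17977, p(37)=21637, p(38)=26015, p(39)=31185, p(40)=37338, p(41)=44583, p(42)=53174, p(43)=63261, p(44)=75175, p(45)=89134, p(46)=105558, p(47)=124754, p(48)=147273, p(49)=173525, p(50)=204226, p(51)=239943, p(52)=281589, p(53)=329931, p(54)=386155, p(55)=451276, p(56)=526823, p(57)=614154, p(58)=715220, p(59)=831820, p(60)=966467, p(61)=1121505, p(62)=1300156, p(63)=1505499, p(64)=1741630, p(65)=2012558, p(66)=2323520, p(67)=2679689, p(68)=3087735, p(69)=3554345, p(70)=4087968, p(71)=4697205, p(72)=5392783, p(73)=6185689, p(74)=7089500, p(75)=8118264, p(76)=9289091, p(77)=10619863, p(78)=12132164, p(79)=13848650, p(80)=15796476, p(81)=18004327, p(82)=20506255, p(83)=23338469, p(84)=26543660, p(85)=30167357, p(86)=34262962, p(87)=38887673, p(88)=44108109, p(89)=49995925, p(90)=56634173, p(91)=64112359, p(92)=72533807, p(93)=82010177, p(94)=92669720, p(95)=104651419, p(96)=118114304, p(97)=133230930, p(98)=150198136, p(99)=169229875, p(100)=190569292, p(101)=214481126, p(102)=241265379, p(103)=271248950, p(104)=304801365, p(105)=342325709, p(106)=384276336, p(107)=431149389, p(108)=483502844, p(109)=541946240, p(110)=607163746, p(111)=679903203, p(112)=761002156, p(113)=851376628, p(114)=952050665, p(115)=1064144451, p(116)=1188908248, p(117)=1327710076, p(118)=1482074143, p(119)=1653668665, p(120)=1844349560, p(121)=2056148051, p(122)=2291320912.
Final step: p(123) = p(122) + p(121) - p(118) - p(116) + p(111) + p(108) - p(101) - p(97) + p(88) + p(83) - p(72) - p(66) + p(53) + p(46) - p(31) - p(23) + p(6)
= 2291320912 + 2056148051 - 1482074143 - 1188908248 + 679903203 + 483502844 - 214481126 - 133230930 + 44108109 + 23338469 - 5392783 - 2323520 + 329931 + 105558 - 6842 - 1255 + 11
= 2552338241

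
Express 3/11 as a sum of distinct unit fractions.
1/4 + 1/44

Greedy algorithm:
3/11: ceiling(11/3) = 4, use 1/4
1/44: ceiling(44/1) = 44, use 1/44
Result: 3/11 = 1/4 + 1/44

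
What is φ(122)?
60

122 = 2 × 61
φ(n) = n × ∏(1 - 1/p) for each prime p dividing n
φ(122) = 122 × (1 - 1/2) × (1 - 1/61) = 60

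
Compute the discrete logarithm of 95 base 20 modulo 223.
141

Baby-step giant-step with step n = ⌈√223⌉ = 15.
Baby steps 20^j mod 223 (j:value) for j=0..14: 0:1, 1:20, 2:177, 3:195, 4:109, 5:173, 6:115, 7:70, 8:62, 9:125, 10:47, 11:48, 12:68, 13:22, 14:217.
Giant-step multiplier: 20^(-15) ≡ 20^(222-15) = 20^207 ≡ 13 (mod 223).
Giant steps γ_i = 95·13^i mod 223: γ_0=95, γ_1=120, γ_2=222, γ_3=210, γ_4=54, γ_5=33, γ_6=206, γ_7=2, γ_8=26, γ_9=115 (in table at j=6).
x = i·n + j = 9·15 + 6 = 141.
Check: 20^141 ≡ 95 (mod 223).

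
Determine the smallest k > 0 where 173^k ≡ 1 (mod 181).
60

181 is prime, so ord(173) divides φ(181) = 180.
Divisors of 180: 1, 2, 3, 4, 5, 6, 9, 10, 12, 15, 18, 20, 30, 36, 45, 60, 90, 180.
Repeated squaring: 173^1 ≡ 173, 173^2 ≡ 64, 173^4 ≡ 114, 173^8 ≡ 145, 173^16 ≡ 29, 173^32 ≡ 117, 173^64 ≡ 114, 173^128 ≡ 145 (mod 181).
Test 173^d mod 181 for each divisor d in increasing order:
173^1 ≡ 173
173^2 ≡ 64
173^3 = 173^2·173^1 ≡ 31
173^4 ≡ 114
173^5 = 173^4·173^1 ≡ 174
173^6 = 173^4·173^2 ≡ 56
173^9 = 173^8·173^1 ≡ 107
173^10 = 173^8·173^2 ≡ 49
173^12 = 173^8·173^4 ≡ 59
173^15 = 173^8·173^4·173^2·173^1 ≡ 19
173^18 = 173^16·173^2 ≡ 46
173^20 = 173^16·173^4 ≡ 48
173^30 = 173^16·173^8·173^4·173^2 ≡ 180
173^36 = 173^32·173^4 ≡ 125
173^45 = 173^32·173^8·173^4·173^1 ≡ 162
173^60 = 173^32·173^16·173^8·173^4 ≡ 1  ← first divisor giving 1
The order is 60.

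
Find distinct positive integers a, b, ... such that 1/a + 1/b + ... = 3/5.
1/2 + 1/10

Greedy algorithm:
3/5: ceiling(5/3) = 2, use 1/2
1/10: ceiling(10/1) = 10, use 1/10
Result: 3/5 = 1/2 + 1/10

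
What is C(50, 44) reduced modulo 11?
1

Using Lucas' theorem:
Write n=50 and k=44 in base 11:
n in base 11: [4, 6]
k in base 11: [4, 0]
C(50,44) mod 11 = ∏ C(n_i, k_i) mod 11
Digit binomials (mod 11): C(4,4) = 1; C(6,0) = 1
Product: 1 × 1 = 1 ≡ 1 (mod 11)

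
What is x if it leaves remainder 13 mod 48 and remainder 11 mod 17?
589

Using Chinese Remainder Theorem:
M = 48 × 17 = 816
M1 = 17, M2 = 48
y1 = 17^(-1) mod 48 = 17
y2 = 48^(-1) mod 17 = 11
x = (13×17×17 + 11×48×11) mod 816 = 589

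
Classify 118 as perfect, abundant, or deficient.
deficient

Proper divisors of 118: sum = 1 + 2 + 59 = 62
Since 62 < 118, 118 is deficient.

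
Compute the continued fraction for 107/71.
[1; 1, 1, 35]

Euclidean algorithm steps:
107 = 1 × 71 + 36
71 = 1 × 36 + 35
36 = 1 × 35 + 1
35 = 35 × 1 + 0
Continued fraction: [1; 1, 1, 35]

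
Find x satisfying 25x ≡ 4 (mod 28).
x ≡ 8 (mod 28)

gcd(25, 28) = 1, which divides 4, so solutions exist.
Find 25^(-1) mod 28 by the extended Euclidean algorithm:
28 = 1 × 25 + 3  ⟹  3 = (1)·28 + (-1)·25
25 = 8 × 3 + 1  ⟹  1 = (-8)·28 + (9)·25
So (9)·25 ≡ 1 (mod 28), i.e. 25^(-1) ≡ 9 (mod 28).
x ≡ 9 × 4 = 36 ≡ 8 (mod 28).
Check: 25 × 8 = 200 ≡ 4 (mod 28).
Unique solution: x ≡ 8 (mod 28)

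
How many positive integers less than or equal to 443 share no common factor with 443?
442

443 = 443
φ(n) = n × ∏(1 - 1/p) for each prime p dividing n
φ(443) = 443 × (1 - 1/443) = 442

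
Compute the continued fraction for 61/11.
[5; 1, 1, 5]

Euclidean algorithm steps:
61 = 5 × 11 + 6
11 = 1 × 6 + 5
6 = 1 × 5 + 1
5 = 5 × 1 + 0
Continued fraction: [5; 1, 1, 5]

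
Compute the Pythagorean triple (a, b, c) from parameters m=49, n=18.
(2077, 1764, 2725)

Euclid's formula: a = m² - n², b = 2mn, c = m² + n²
m = 49, n = 18
a = 49² - 18² = 2401 - 324 = 2077
b = 2 × 49 × 18 = 1764
c = 49² + 18² = 2401 + 324 = 2725
Verification: 2077² + 1764² = 4313929 + 3111696 = 7425625 = 2725² ✓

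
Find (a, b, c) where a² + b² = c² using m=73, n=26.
(4653, 3796, 6005)

Euclid's formula: a = m² - n², b = 2mn, c = m² + n²
m = 73, n = 26
a = 73² - 26² = 5329 - 676 = 4653
b = 2 × 73 × 26 = 3796
c = 73² + 26² = 5329 + 676 = 6005
Verification: 4653² + 3796² = 21650409 + 14409616 = 36060025 = 6005² ✓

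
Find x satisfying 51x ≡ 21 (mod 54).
x ≡ 11 (mod 18)

gcd(51, 54) = 3, which divides 21, so solutions exist.
Divide through by 3: 17x ≡ 7 (mod 18).
Find 17^(-1) mod 18 by the extended Euclidean algorithm:
18 = 1 × 17 + 1  ⟹  1 = (1)·18 + (-1)·17
So (-1)·17 ≡ 1 (mod 18), i.e. 17^(-1) ≡ -1 ≡ 17 (mod 18).
x ≡ 17 × 7 = 119 ≡ 11 (mod 18).
Check: 51 × 11 = 561 ≡ 21 (mod 54).
x ≡ 11 (mod 18), giving 3 solutions mod 54.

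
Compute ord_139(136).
69

139 is prime, so ord(136) divides φ(139) = 138.
Divisors of 138: 1, 2, 3, 6, 23, 46, 69, 138.
Repeated squaring: 136^1 ≡ 136, 136^2 ≡ 9, 136^4 ≡ 81, 136^8 ≡ 28, 136^16 ≡ 89, 136^32 ≡ 137, 136^64 ≡ 4, 136^128 ≡ 16 (mod 139).
Test 136^d mod 139 for each divisor d in increasing order:
136^1 ≡ 136
136^2 ≡ 9
136^3 = 136^2·136^1 ≡ 112
136^6 = 136^4·136^2 ≡ 34
136^23 = 136^16·136^4·136^2·136^1 ≡ 96
136^46 = 136^32·136^8·136^4·136^2 ≡ 42
136^69 = 136^64·136^4·136^1 ≡ 1  ← first divisor giving 1
The order is 69.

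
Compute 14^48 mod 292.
8

Repeated squaring. Binary of 48 = 110000.
14^1 ≡ 14 (mod 292); 14^2 ≡ 196 (mod 292); 14^4 ≡ 164 (mod 292); 14^8 ≡ 32 (mod 292); 14^16 ≡ 148 (mod 292); 14^32 ≡ 4 (mod 292)
14^48 = 14^16 × 14^32 ≡ 8 (mod 292)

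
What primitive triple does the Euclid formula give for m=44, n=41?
(255, 3608, 3617)

Euclid's formula: a = m² - n², b = 2mn, c = m² + n²
m = 44, n = 41
a = 44² - 41² = 1936 - 1681 = 255
b = 2 × 44 × 41 = 3608
c = 44² + 41² = 1936 + 1681 = 3617
Verification: 255² + 3608² = 65025 + 13017664 = 13082689 = 3617² ✓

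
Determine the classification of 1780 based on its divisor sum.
abundant

Proper divisors of 1780: sum = 1 + 2 + 4 + 5 + 10 + 20 + 89 + 178 + 356 + 445 + 890 = 2000
Since 2000 > 1780, 1780 is abundant.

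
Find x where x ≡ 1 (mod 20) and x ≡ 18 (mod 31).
421

Using Chinese Remainder Theorem:
M = 20 × 31 = 620
M1 = 31, M2 = 20
y1 = 31^(-1) mod 20 = 11
y2 = 20^(-1) mod 31 = 14
x = (1×31×11 + 18×20×14) mod 620 = 421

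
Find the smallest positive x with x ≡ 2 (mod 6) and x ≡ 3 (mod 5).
8

Using Chinese Remainder Theorem:
M = 6 × 5 = 30
M1 = 5, M2 = 6
y1 = 5^(-1) mod 6 = 5
y2 = 6^(-1) mod 5 = 1
x = (2×5×5 + 3×6×1) mod 30 = 8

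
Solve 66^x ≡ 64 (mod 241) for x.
180

Baby-step giant-step with step n = ⌈√241⌉ = 16.
Baby steps 66^j mod 241 (j:value) for j=0..15: 0:1, 1:66, 2:18, 3:224, 4:83, 5:176, 6:48, 7:35, 8:141, 9:148, 10:128, 11:13, 12:135, 13:234, 14:20, 15:115.
Giant-step multiplier: 66^(-16) ≡ 66^(240-16) = 66^224 ≡ 160 (mod 241).
Giant steps γ_i = 64·160^i mod 241: γ_0=64, γ_1=118, γ_2=82, γ_3=106, γ_4=90, γ_5=181, γ_6=40, γ_7=134, γ_8=232, γ_9=6, γ_10=237, γ_11=83 (in table at j=4).
x = i·n + j = 11·16 + 4 = 180.
Check: 66^180 ≡ 64 (mod 241).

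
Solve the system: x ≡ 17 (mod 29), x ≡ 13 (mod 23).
220

Using Chinese Remainder Theorem:
M = 29 × 23 = 667
M1 = 23, M2 = 29
y1 = 23^(-1) mod 29 = 24
y2 = 29^(-1) mod 23 = 4
x = (17×23×24 + 13×29×4) mod 667 = 220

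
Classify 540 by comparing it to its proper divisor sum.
abundant

Proper divisors of 540: sum = 1 + 2 + 3 + 4 + 5 + 6 + 9 + 10 + ... + 108 + 135 + 180 + 270 (23 divisors) = 1140
Since 1140 > 540, 540 is abundant.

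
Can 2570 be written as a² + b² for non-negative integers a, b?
13² + 49² (a=13, b=49)

Factorization: 2570 = 2 × 5 × 257
By Fermat: n is sum of two squares iff every prime p ≡ 3 (mod 4) appears to even power.
All primes ≡ 3 (mod 4) appear to even power.
Search a = 0, 1, 2, … for 2570 - a² a perfect square: first hit at a = 13: 2570 - 169 = 2401 = 49².
2570 = 13² + 49² = 169 + 2401 ✓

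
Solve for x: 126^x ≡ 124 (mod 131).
101

Baby-step giant-step with step n = ⌈√131⌉ = 12.
Baby steps 126^j mod 131 (j:value) for j=0..11: 0:1, 1:126, 2:25, 3:6, 4:101, 5:19, 6:36, 7:82, 8:114, 9:85, 10:99, 11:29.
Giant-step multiplier: 126^(-12) ≡ 126^(130-12) = 126^118 ≡ 28 (mod 131).
Giant steps γ_i = 124·28^i mod 131: γ_0=124, γ_1=66, γ_2=14, γ_3=130, γ_4=103, γ_5=2, γ_6=56, γ_7=127, γ_8=19 (in table at j=5).
x = i·n + j = 8·12 + 5 = 101.
Check: 126^101 ≡ 124 (mod 131).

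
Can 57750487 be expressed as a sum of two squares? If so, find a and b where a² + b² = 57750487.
Not possible

Factorization: 57750487 = 83^3 × 101
By Fermat: n is sum of two squares iff every prime p ≡ 3 (mod 4) appears to even power.
Prime(s) ≡ 3 (mod 4) with odd exponent: [(83, 3)]
Therefore 57750487 cannot be expressed as a² + b².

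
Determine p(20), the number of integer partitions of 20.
627

p(n) counts ways to write n as a sum of positive integers (order ignored).
Euler's pentagonal recurrence: p(k) = p(k-1) + p(k-2) - p(k-5) - p(k-7) + p(k-12) + p(k-15) - ... (offsets j(3j∓1)/2, signs ++--, p(0)=1, p(<0)=0).
DP table for k = 0..19: p(0)=1, p(1)=1, p(2)=2, p(3)=3, p(4)=5, p(5)=7, p(6)=11, p(7)=15, p(8)=22, p(9)=30, p(10)=42, p(11)=56, p(12)=77, p(13)=101, p(14)=135, p(15)=176, p(16)=231, p(17)=297, p(18)=385, p(19)=490.
Final step: p(20) = p(19) + p(18) - p(15) - p(13) + p(8) + p(5)
= 490 + 385 - 176 - 101 + 22 + 7
= 627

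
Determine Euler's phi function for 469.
396

469 = 7 × 67
φ(n) = n × ∏(1 - 1/p) for each prime p dividing n
φ(469) = 469 × (1 - 1/7) × (1 - 1/67) = 396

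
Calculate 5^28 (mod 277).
237

Repeated squaring. Binary of 28 = 11100.
5^1 ≡ 5 (mod 277); 5^2 ≡ 25 (mod 277); 5^4 ≡ 71 (mod 277); 5^8 ≡ 55 (mod 277); 5^16 ≡ 255 (mod 277)
5^28 = 5^4 × 5^8 × 5^16 ≡ 237 (mod 277)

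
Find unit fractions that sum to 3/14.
1/5 + 1/70

Greedy algorithm:
3/14: ceiling(14/3) = 5, use 1/5
1/70: ceiling(70/1) = 70, use 1/70
Result: 3/14 = 1/5 + 1/70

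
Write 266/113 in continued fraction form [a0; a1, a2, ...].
[2; 2, 1, 4, 1, 2, 2]

Euclidean algorithm steps:
266 = 2 × 113 + 40
113 = 2 × 40 + 33
40 = 1 × 33 + 7
33 = 4 × 7 + 5
7 = 1 × 5 + 2
5 = 2 × 2 + 1
2 = 2 × 1 + 0
Continued fraction: [2; 2, 1, 4, 1, 2, 2]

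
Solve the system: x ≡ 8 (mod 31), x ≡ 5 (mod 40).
845

Using Chinese Remainder Theorem:
M = 31 × 40 = 1240
M1 = 40, M2 = 31
y1 = 40^(-1) mod 31 = 7
y2 = 31^(-1) mod 40 = 31
x = (8×40×7 + 5×31×31) mod 1240 = 845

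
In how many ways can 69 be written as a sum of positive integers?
3554345

p(n) counts ways to write n as a sum of positive integers (order ignored).
Euler's pentagonal recurrence: p(k) = p(k-1) + p(k-2) - p(k-5) - p(k-7) + p(k-12) + p(k-15) - ... (offsets j(3j∓1)/2, signs ++--, p(0)=1, p(<0)=0).
DP table for k = 0..68: p(0)=1, p(1)=1, p(2)=2, p(3)=3, p(4)=5, p(5)=7, p(6)=11, p(7)=15, p(8)=22, p(9)=30, p(10)=42, p(11)=56, p(12)=77, p(13)=101, p(14)=135, p(15)=176, p(16)=231, p(17)=297, p(18)=385, p(19)=490, p(20)=627, p(21)=792, p(22)=1002, p(23)=1255, p(24)=1575, p(25)=1958, p(26)=2436, p(27)=3010, p(28)=3718, p(29)=4565, p(30)=5604, p(31)=6842, p(32)=8349, p(33)=10143, p(34)=12310, p(35)=14883, p(36)=17977, p(37)=21637, p(38)=26015, p(39)=31185, p(40)=37338, p(41)=44583, p(42)=53174, p(43)=63261, p(44)=75175, p(45)=89134, p(46)=105558, p(47)=124754, p(48)=147273, p(49)=173525, p(50)=204226, p(51)=239943, p(52)=281589, p(53)=329931, p(54)=386155, p(55)=451276, p(56)=526823, p(57)=614154, p(58)=715220, p(59)=831820, p(60)=966467, p(61)=1121505, p(62)=1300156, p(63)=1505499, p(64)=1741630, p(65)=2012558, p(66)=2323520, p(67)=2679689, p(68)=3087735.
Final step: p(69) = p(68) + p(67) - p(64) - p(62) + p(57) + p(54) - p(47) - p(43) + p(34) + p(29) - p(18) - p(12)
= 3087735 + 2679689 - 1741630 - 1300156 + 614154 + 386155 - 124754 - 63261 + 12310 + 4565 - 385 - 77
= 3554345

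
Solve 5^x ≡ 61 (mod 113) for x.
66

Baby-step giant-step with step n = ⌈√113⌉ = 11.
Baby steps 5^j mod 113 (j:value) for j=0..10: 0:1, 1:5, 2:25, 3:12, 4:60, 5:74, 6:31, 7:42, 8:97, 9:33, 10:52.
Giant-step multiplier: 5^(-11) ≡ 5^(112-11) = 5^101 ≡ 10 (mod 113).
Giant steps γ_i = 61·10^i mod 113: γ_0=61, γ_1=45, γ_2=111, γ_3=93, γ_4=26, γ_5=34, γ_6=1 (in table at j=0).
x = i·n + j = 6·11 + 0 = 66.
Check: 5^66 ≡ 61 (mod 113).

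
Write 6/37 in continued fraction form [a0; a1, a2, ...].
[0; 6, 6]

Euclidean algorithm steps:
6 = 0 × 37 + 6
37 = 6 × 6 + 1
6 = 6 × 1 + 0
Continued fraction: [0; 6, 6]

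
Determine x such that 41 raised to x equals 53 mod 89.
54

Baby-step giant-step with step n = ⌈√89⌉ = 10.
Baby steps 41^j mod 89 (j:value) for j=0..9: 0:1, 1:41, 2:79, 3:35, 4:11, 5:6, 6:68, 7:29, 8:32, 9:66.
Giant-step multiplier: 41^(-10) ≡ 41^(88-10) = 41^78 ≡ 47 (mod 89).
Giant steps γ_i = 53·47^i mod 89: γ_0=53, γ_1=88, γ_2=42, γ_3=16, γ_4=40, γ_5=11 (in table at j=4).
x = i·n + j = 5·10 + 4 = 54.
Check: 41^54 ≡ 53 (mod 89).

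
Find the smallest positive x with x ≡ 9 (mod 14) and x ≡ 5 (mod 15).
65

Using Chinese Remainder Theorem:
M = 14 × 15 = 210
M1 = 15, M2 = 14
y1 = 15^(-1) mod 14 = 1
y2 = 14^(-1) mod 15 = 14
x = (9×15×1 + 5×14×14) mod 210 = 65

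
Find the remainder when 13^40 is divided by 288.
193

Repeated squaring. Binary of 40 = 101000.
13^1 ≡ 13 (mod 288); 13^2 ≡ 169 (mod 288); 13^4 ≡ 49 (mod 288); 13^8 ≡ 97 (mod 288); 13^16 ≡ 193 (mod 288); 13^32 ≡ 97 (mod 288)
13^40 = 13^8 × 13^32 ≡ 193 (mod 288)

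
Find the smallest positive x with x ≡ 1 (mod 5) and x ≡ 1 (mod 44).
1

Using Chinese Remainder Theorem:
M = 5 × 44 = 220
M1 = 44, M2 = 5
y1 = 44^(-1) mod 5 = 4
y2 = 5^(-1) mod 44 = 9
x = (1×44×4 + 1×5×9) mod 220 = 1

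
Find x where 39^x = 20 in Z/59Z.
30

Baby-step giant-step with step n = ⌈√59⌉ = 8.
Baby steps 39^j mod 59 (j:value) for j=0..7: 0:1, 1:39, 2:46, 3:24, 4:51, 5:42, 6:45, 7:44.
Giant-step multiplier: 39^(-8) ≡ 39^(58-8) = 39^50 ≡ 12 (mod 59).
Giant steps γ_i = 20·12^i mod 59: γ_0=20, γ_1=4, γ_2=48, γ_3=45 (in table at j=6).
x = i·n + j = 3·8 + 6 = 30.
Check: 39^30 ≡ 20 (mod 59).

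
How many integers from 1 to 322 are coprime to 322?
132

322 = 2 × 7 × 23
φ(n) = n × ∏(1 - 1/p) for each prime p dividing n
φ(322) = 322 × (1 - 1/2) × (1 - 1/7) × (1 - 1/23) = 132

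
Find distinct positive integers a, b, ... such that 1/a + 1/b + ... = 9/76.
1/9 + 1/137 + 1/93708

Greedy algorithm:
9/76: ceiling(76/9) = 9, use 1/9
5/684: ceiling(684/5) = 137, use 1/137
1/93708: ceiling(93708/1) = 93708, use 1/93708
Result: 9/76 = 1/9 + 1/137 + 1/93708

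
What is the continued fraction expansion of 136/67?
[2; 33, 2]

Euclidean algorithm steps:
136 = 2 × 67 + 2
67 = 33 × 2 + 1
2 = 2 × 1 + 0
Continued fraction: [2; 33, 2]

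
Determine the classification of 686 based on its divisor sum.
deficient

Proper divisors of 686: sum = 1 + 2 + 7 + 14 + 49 + 98 + 343 = 514
Since 514 < 686, 686 is deficient.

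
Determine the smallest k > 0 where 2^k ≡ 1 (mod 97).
48

97 is prime, so ord(2) divides φ(97) = 96.
Divisors of 96: 1, 2, 3, 4, 6, 8, 12, 16, 24, 32, 48, 96.
Repeated squaring: 2^1 ≡ 2, 2^2 ≡ 4, 2^4 ≡ 16, 2^8 ≡ 62, 2^16 ≡ 61, 2^32 ≡ 35, 2^64 ≡ 61 (mod 97).
Test 2^d mod 97 for each divisor d in increasing order:
2^1 ≡ 2
2^2 ≡ 4
2^3 = 2^2·2^1 ≡ 8
2^4 ≡ 16
2^6 = 2^4·2^2 ≡ 64
2^8 ≡ 62
2^12 = 2^8·2^4 ≡ 22
2^16 ≡ 61
2^24 = 2^16·2^8 ≡ 96
2^32 ≡ 35
2^48 = 2^32·2^16 ≡ 1  ← first divisor giving 1
The order is 48.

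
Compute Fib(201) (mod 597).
400

Matrix identity: Q^n = [[F_(n+1), F_n], [F_n, F_(n-1)]] with Q = [[1,1],[1,0]].
n = 201 = 11001001₂. Square-and-multiply, entries mod 597:
Q^1 = [[1,1],[1,0]]
Q^3 = (Q^1)²·Q = [[3,2],[2,1]]
Q^6 = (Q^3)² = [[13,8],[8,5]]
Q^12 = (Q^6)² = [[233,144],[144,89]]
Q^25 = (Q^12)²·Q = [[202,400],[400,399]]
Q^50 = (Q^25)² = [[212,406],[406,403]]
Q^100 = (Q^50)² = [[233,144],[144,89]]
Q^201 = (Q^100)²·Q = [[202,400],[400,399]]
F_201 mod 597 = Q^201[0][1] = 400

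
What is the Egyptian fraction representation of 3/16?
1/6 + 1/48

Greedy algorithm:
3/16: ceiling(16/3) = 6, use 1/6
1/48: ceiling(48/1) = 48, use 1/48
Result: 3/16 = 1/6 + 1/48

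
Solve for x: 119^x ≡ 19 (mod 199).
187

Baby-step giant-step with step n = ⌈√199⌉ = 15.
Baby steps 119^j mod 199 (j:value) for j=0..14: 0:1, 1:119, 2:32, 3:27, 4:29, 5:68, 6:132, 7:186, 8:45, 9:181, 10:47, 11:21, 12:111, 13:75, 14:169.
Giant-step multiplier: 119^(-15) ≡ 119^(198-15) = 119^183 ≡ 83 (mod 199).
Giant steps γ_i = 19·83^i mod 199: γ_0=19, γ_1=184, γ_2=148, γ_3=145, γ_4=95, γ_5=124, γ_6=143, γ_7=128, γ_8=77, γ_9=23, γ_10=118, γ_11=43, γ_12=186 (in table at j=7).
x = i·n + j = 12·15 + 7 = 187.
Check: 119^187 ≡ 19 (mod 199).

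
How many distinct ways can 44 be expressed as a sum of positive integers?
75175

p(n) counts ways to write n as a sum of positive integers (order ignored).
Euler's pentagonal recurrence: p(k) = p(k-1) + p(k-2) - p(k-5) - p(k-7) + p(k-12) + p(k-15) - ... (offsets j(3j∓1)/2, signs ++--, p(0)=1, p(<0)=0).
DP table for k = 0..43: p(0)=1, p(1)=1, p(2)=2, p(3)=3, p(4)=5, p(5)=7, p(6)=11, p(7)=15, p(8)=22, p(9)=30, p(10)=42, p(11)=56, p(12)=77, p(13)=101, p(14)=135, p(15)=176, p(16)=231, p(17)=297, p(18)=385, p(19)=490, p(20)=627, p(21)=792, p(22)=1002, p(23)=1255, p(24)=1575, p(25)=1958, p(26)=2436, p(27)=3010, p(28)=3718, p(29)=4565, p(30)=5604, p(31)=6842, p(32)=8349, p(33)=10143, p(34)=12310, p(35)=14883, p(36)=17977, p(37)=21637, p(38)=26015, p(39)=31185, p(40)=37338, p(41)=44583, p(42)=53174, p(43)=63261.
Final step: p(44) = p(43) + p(42) - p(39) - p(37) + p(32) + p(29) - p(22) - p(18) + p(9) + p(4)
= 63261 + 53174 - 31185 - 21637 + 8349 + 4565 - 1002 - 385 + 30 + 5
= 75175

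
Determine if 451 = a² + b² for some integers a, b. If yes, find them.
Not possible

Factorization: 451 = 11 × 41
By Fermat: n is sum of two squares iff every prime p ≡ 3 (mod 4) appears to even power.
Prime(s) ≡ 3 (mod 4) with odd exponent: [(11, 1)]
Therefore 451 cannot be expressed as a² + b².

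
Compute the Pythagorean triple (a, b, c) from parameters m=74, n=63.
(1507, 9324, 9445)

Euclid's formula: a = m² - n², b = 2mn, c = m² + n²
m = 74, n = 63
a = 74² - 63² = 5476 - 3969 = 1507
b = 2 × 74 × 63 = 9324
c = 74² + 63² = 5476 + 3969 = 9445
Verification: 1507² + 9324² = 2271049 + 86936976 = 89208025 = 9445² ✓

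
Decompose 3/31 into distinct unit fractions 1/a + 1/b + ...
1/11 + 1/171 + 1/58311

Greedy algorithm:
3/31: ceiling(31/3) = 11, use 1/11
2/341: ceiling(341/2) = 171, use 1/171
1/58311: ceiling(58311/1) = 58311, use 1/58311
Result: 3/31 = 1/11 + 1/171 + 1/58311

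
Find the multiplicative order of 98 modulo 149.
148

149 is prime, so ord(98) divides φ(149) = 148.
Divisors of 148: 1, 2, 4, 37, 74, 148.
Repeated squaring: 98^1 ≡ 98, 98^2 ≡ 68, 98^4 ≡ 5, 98^8 ≡ 25, 98^16 ≡ 29, 98^32 ≡ 96, 98^64 ≡ 127, 98^128 ≡ 37 (mod 149).
Test 98^d mod 149 for each divisor d in increasing order:
98^1 ≡ 98
98^2 ≡ 68
98^4 ≡ 5
98^37 = 98^32·98^4·98^1 ≡ 105
98^74 = 98^64·98^8·98^2 ≡ 148
98^148 = 98^128·98^16·98^4 ≡ 1  ← first divisor giving 1
The order is 148.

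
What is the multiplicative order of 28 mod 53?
13

53 is prime, so ord(28) divides φ(53) = 52.
Divisors of 52: 1, 2, 4, 13, 26, 52.
Repeated squaring: 28^1 ≡ 28, 28^2 ≡ 42, 28^4 ≡ 15, 28^8 ≡ 13, 28^16 ≡ 10, 28^32 ≡ 47 (mod 53).
Test 28^d mod 53 for each divisor d in increasing order:
28^1 ≡ 28
28^2 ≡ 42
28^4 ≡ 15
28^13 = 28^8·28^4·28^1 ≡ 1  ← first divisor giving 1
The order is 13.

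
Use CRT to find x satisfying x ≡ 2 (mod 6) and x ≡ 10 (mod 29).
68

Using Chinese Remainder Theorem:
M = 6 × 29 = 174
M1 = 29, M2 = 6
y1 = 29^(-1) mod 6 = 5
y2 = 6^(-1) mod 29 = 5
x = (2×29×5 + 10×6×5) mod 174 = 68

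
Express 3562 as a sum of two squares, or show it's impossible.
9² + 59² (a=9, b=59)

Factorization: 3562 = 2 × 13 × 137
By Fermat: n is sum of two squares iff every prime p ≡ 3 (mod 4) appears to even power.
All primes ≡ 3 (mod 4) appear to even power.
Search a = 0, 1, 2, … for 3562 - a² a perfect square: first hit at a = 9: 3562 - 81 = 3481 = 59².
3562 = 9² + 59² = 81 + 3481 ✓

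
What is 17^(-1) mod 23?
19

gcd(17, 23) = 1, so the inverse exists.
Extended Euclidean algorithm on (23, 17):
23 = 1 × 17 + 6  ⟹  6 = (1)·23 + (-1)·17
17 = 2 × 6 + 5  ⟹  5 = (-2)·23 + (3)·17
6 = 1 × 5 + 1  ⟹  1 = (3)·23 + (-4)·17
So (-4)·17 ≡ 1 (mod 23), i.e. 17^(-1) ≡ -4 ≡ 19 (mod 23).
Check: 17 × 19 = 323 ≡ 1 (mod 23)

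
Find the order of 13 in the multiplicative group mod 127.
63

127 is prime, so ord(13) divides φ(127) = 126.
Divisors of 126: 1, 2, 3, 6, 7, 9, 14, 18, 21, 42, 63, 126.
Repeated squaring: 13^1 ≡ 13, 13^2 ≡ 42, 13^4 ≡ 113, 13^8 ≡ 69, 13^16 ≡ 62, 13^32 ≡ 34, 13^64 ≡ 13 (mod 127).
Test 13^d mod 127 for each divisor d in increasing order:
13^1 ≡ 13
13^2 ≡ 42
13^3 = 13^2·13^1 ≡ 38
13^6 = 13^4·13^2 ≡ 47
13^7 = 13^4·13^2·13^1 ≡ 103
13^9 = 13^8·13^1 ≡ 8
13^14 = 13^8·13^4·13^2 ≡ 68
13^18 = 13^16·13^2 ≡ 64
13^21 = 13^16·13^4·13^1 ≡ 19
13^42 = 13^32·13^8·13^2 ≡ 107
13^63 = 13^32·13^16·13^8·13^4·13^2·13^1 ≡ 1  ← first divisor giving 1
The order is 63.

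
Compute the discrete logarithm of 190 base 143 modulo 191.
95

Baby-step giant-step with step n = ⌈√191⌉ = 14.
Baby steps 143^j mod 191 (j:value) for j=0..13: 0:1, 1:143, 2:12, 3:188, 4:144, 5:155, 6:9, 7:141, 8:108, 9:164, 10:150, 11:58, 12:81, 13:123.
Giant-step multiplier: 143^(-14) ≡ 143^(190-14) = 143^176 ≡ 45 (mod 191).
Giant steps γ_i = 190·45^i mod 191: γ_0=190, γ_1=146, γ_2=76, γ_3=173, γ_4=145, γ_5=31, γ_6=58 (in table at j=11).
x = i·n + j = 6·14 + 11 = 95.
Check: 143^95 ≡ 190 (mod 191).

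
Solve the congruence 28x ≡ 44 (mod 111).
x ≡ 65 (mod 111)

gcd(28, 111) = 1, which divides 44, so solutions exist.
Find 28^(-1) mod 111 by the extended Euclidean algorithm:
111 = 3 × 28 + 27  ⟹  27 = (1)·111 + (-3)·28
28 = 1 × 27 + 1  ⟹  1 = (-1)·111 + (4)·28
So (4)·28 ≡ 1 (mod 111), i.e. 28^(-1) ≡ 4 (mod 111).
x ≡ 4 × 44 = 176 ≡ 65 (mod 111).
Check: 28 × 65 = 1820 ≡ 44 (mod 111).
Unique solution: x ≡ 65 (mod 111)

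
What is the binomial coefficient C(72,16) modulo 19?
0

Using Lucas' theorem:
Write n=72 and k=16 in base 19:
n in base 19: [3, 15]
k in base 19: [0, 16]
C(72,16) mod 19 = ∏ C(n_i, k_i) mod 19
Digit binomials (mod 19): C(3,0) = 1; C(15,16) = 0 (k_i > n_i)
Product: 1 × 0 = 0 ≡ 0 (mod 19)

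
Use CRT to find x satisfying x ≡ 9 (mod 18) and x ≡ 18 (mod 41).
387

Using Chinese Remainder Theorem:
M = 18 × 41 = 738
M1 = 41, M2 = 18
y1 = 41^(-1) mod 18 = 11
y2 = 18^(-1) mod 41 = 16
x = (9×41×11 + 18×18×16) mod 738 = 387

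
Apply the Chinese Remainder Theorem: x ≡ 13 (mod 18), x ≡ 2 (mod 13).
67

Using Chinese Remainder Theorem:
M = 18 × 13 = 234
M1 = 13, M2 = 18
y1 = 13^(-1) mod 18 = 7
y2 = 18^(-1) mod 13 = 8
x = (13×13×7 + 2×18×8) mod 234 = 67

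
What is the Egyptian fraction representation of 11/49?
1/5 + 1/41 + 1/10045

Greedy algorithm:
11/49: ceiling(49/11) = 5, use 1/5
6/245: ceiling(245/6) = 41, use 1/41
1/10045: ceiling(10045/1) = 10045, use 1/10045
Result: 11/49 = 1/5 + 1/41 + 1/10045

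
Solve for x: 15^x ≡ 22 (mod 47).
45

Baby-step giant-step with step n = ⌈√47⌉ = 7.
Baby steps 15^j mod 47 (j:value) for j=0..6: 0:1, 1:15, 2:37, 3:38, 4:6, 5:43, 6:34.
Giant-step multiplier: 15^(-7) ≡ 15^(46-7) = 15^39 ≡ 20 (mod 47).
Giant steps γ_i = 22·20^i mod 47: γ_0=22, γ_1=17, γ_2=11, γ_3=32, γ_4=29, γ_5=16, γ_6=38 (in table at j=3).
x = i·n + j = 6·7 + 3 = 45.
Check: 15^45 ≡ 22 (mod 47).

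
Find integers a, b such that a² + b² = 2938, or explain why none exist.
27² + 47² (a=27, b=47)

Factorization: 2938 = 2 × 13 × 113
By Fermat: n is sum of two squares iff every prime p ≡ 3 (mod 4) appears to even power.
All primes ≡ 3 (mod 4) appear to even power.
Search a = 0, 1, 2, … for 2938 - a² a perfect square: first hit at a = 27: 2938 - 729 = 2209 = 47².
2938 = 27² + 47² = 729 + 2209 ✓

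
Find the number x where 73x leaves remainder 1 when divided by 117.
109

gcd(73, 117) = 1, so the inverse exists.
Extended Euclidean algorithm on (117, 73):
117 = 1 × 73 + 44  ⟹  44 = (1)·117 + (-1)·73
73 = 1 × 44 + 29  ⟹  29 = (-1)·117 + (2)·73
44 = 1 × 29 + 15  ⟹  15 = (2)·117 + (-3)·73
29 = 1 × 15 + 14  ⟹  14 = (-3)·117 + (5)·73
15 = 1 × 14 + 1  ⟹  1 = (5)·117 + (-8)·73
So (-8)·73 ≡ 1 (mod 117), i.e. 73^(-1) ≡ -8 ≡ 109 (mod 117).
Check: 73 × 109 = 7957 ≡ 1 (mod 117)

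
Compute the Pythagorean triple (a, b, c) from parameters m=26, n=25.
(51, 1300, 1301)

Euclid's formula: a = m² - n², b = 2mn, c = m² + n²
m = 26, n = 25
a = 26² - 25² = 676 - 625 = 51
b = 2 × 26 × 25 = 1300
c = 26² + 25² = 676 + 625 = 1301
Verification: 51² + 1300² = 2601 + 1690000 = 1692601 = 1301² ✓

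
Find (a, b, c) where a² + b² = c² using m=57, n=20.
(2849, 2280, 3649)

Euclid's formula: a = m² - n², b = 2mn, c = m² + n²
m = 57, n = 20
a = 57² - 20² = 3249 - 400 = 2849
b = 2 × 57 × 20 = 2280
c = 57² + 20² = 3249 + 400 = 3649
Verification: 2849² + 2280² = 8116801 + 5198400 = 13315201 = 3649² ✓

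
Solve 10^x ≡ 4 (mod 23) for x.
16

Baby-step giant-step with step n = ⌈√23⌉ = 5.
Baby steps 10^j mod 23 (j:value) for j=0..4: 0:1, 1:10, 2:8, 3:11, 4:18.
Giant-step multiplier: 10^(-5) ≡ 10^(22-5) = 10^17 ≡ 17 (mod 23).
Giant steps γ_i = 4·17^i mod 23: γ_0=4, γ_1=22, γ_2=6, γ_3=10 (in table at j=1).
x = i·n + j = 3·5 + 1 = 16.
Check: 10^16 ≡ 4 (mod 23).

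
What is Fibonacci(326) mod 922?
3

Matrix identity: Q^n = [[F_(n+1), F_n], [F_n, F_(n-1)]] with Q = [[1,1],[1,0]].
n = 326 = 101000110₂. Square-and-multiply, entries mod 922:
Q^1 = [[1,1],[1,0]]
Q^2 = (Q^1)² = [[2,1],[1,1]]
Q^5 = (Q^2)²·Q = [[8,5],[5,3]]
Q^10 = (Q^5)² = [[89,55],[55,34]]
Q^20 = (Q^10)² = [[804,311],[311,493]]
Q^40 = (Q^20)² = [[5,453],[453,474]]
Q^81 = (Q^40)²·Q = [[867,550],[550,317]]
Q^163 = (Q^81)²·Q = [[611,343],[343,268]]
Q^326 = (Q^163)² = [[466,3],[3,463]]
F_326 mod 922 = Q^326[0][1] = 3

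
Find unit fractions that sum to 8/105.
1/14 + 1/210

Greedy algorithm:
8/105: ceiling(105/8) = 14, use 1/14
1/210: ceiling(210/1) = 210, use 1/210
Result: 8/105 = 1/14 + 1/210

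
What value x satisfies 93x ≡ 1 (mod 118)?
33

gcd(93, 118) = 1, so the inverse exists.
Extended Euclidean algorithm on (118, 93):
118 = 1 × 93 + 25  ⟹  25 = (1)·118 + (-1)·93
93 = 3 × 25 + 18  ⟹  18 = (-3)·118 + (4)·93
25 = 1 × 18 + 7  ⟹  7 = (4)·118 + (-5)·93
18 = 2 × 7 + 4  ⟹  4 = (-11)·118 + (14)·93
7 = 1 × 4 + 3  ⟹  3 = (15)·118 + (-19)·93
4 = 1 × 3 + 1  ⟹  1 = (-26)·118 + (33)·93
So (33)·93 ≡ 1 (mod 118), i.e. 93^(-1) ≡ 33 (mod 118).
Check: 93 × 33 = 3069 ≡ 1 (mod 118)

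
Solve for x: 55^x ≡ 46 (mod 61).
34

Baby-step giant-step with step n = ⌈√61⌉ = 8.
Baby steps 55^j mod 61 (j:value) for j=0..7: 0:1, 1:55, 2:36, 3:28, 4:15, 5:32, 6:52, 7:54.
Giant-step multiplier: 55^(-8) ≡ 55^(60-8) = 55^52 ≡ 16 (mod 61).
Giant steps γ_i = 46·16^i mod 61: γ_0=46, γ_1=4, γ_2=3, γ_3=48, γ_4=36 (in table at j=2).
x = i·n + j = 4·8 + 2 = 34.
Check: 55^34 ≡ 46 (mod 61).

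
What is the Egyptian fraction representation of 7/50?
1/8 + 1/67 + 1/13400

Greedy algorithm:
7/50: ceiling(50/7) = 8, use 1/8
3/200: ceiling(200/3) = 67, use 1/67
1/13400: ceiling(13400/1) = 13400, use 1/13400
Result: 7/50 = 1/8 + 1/67 + 1/13400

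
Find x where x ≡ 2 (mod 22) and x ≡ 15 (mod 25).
90

Using Chinese Remainder Theorem:
M = 22 × 25 = 550
M1 = 25, M2 = 22
y1 = 25^(-1) mod 22 = 15
y2 = 22^(-1) mod 25 = 8
x = (2×25×15 + 15×22×8) mod 550 = 90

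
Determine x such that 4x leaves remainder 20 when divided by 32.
x ≡ 5 (mod 8)

gcd(4, 32) = 4, which divides 20, so solutions exist.
Divide through by 4: x ≡ 5 (mod 8).
The coefficient of x is now 1, so x ≡ 5 (mod 8).
Check: 4 × 5 = 20 ≡ 20 (mod 32).
x ≡ 5 (mod 8), giving 4 solutions mod 32.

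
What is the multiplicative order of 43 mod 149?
148

149 is prime, so ord(43) divides φ(149) = 148.
Divisors of 148: 1, 2, 4, 37, 74, 148.
Repeated squaring: 43^1 ≡ 43, 43^2 ≡ 61, 43^4 ≡ 145, 43^8 ≡ 16, 43^16 ≡ 107, 43^32 ≡ 125, 43^64 ≡ 129, 43^128 ≡ 102 (mod 149).
Test 43^d mod 149 for each divisor d in increasing order:
43^1 ≡ 43
43^2 ≡ 61
43^4 ≡ 145
43^37 = 43^32·43^4·43^1 ≡ 105
43^74 = 43^64·43^8·43^2 ≡ 148
43^148 = 43^128·43^16·43^4 ≡ 1  ← first divisor giving 1
The order is 148.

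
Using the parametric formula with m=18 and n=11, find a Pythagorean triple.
(203, 396, 445)

Euclid's formula: a = m² - n², b = 2mn, c = m² + n²
m = 18, n = 11
a = 18² - 11² = 324 - 121 = 203
b = 2 × 18 × 11 = 396
c = 18² + 11² = 324 + 121 = 445
Verification: 203² + 396² = 41209 + 156816 = 198025 = 445² ✓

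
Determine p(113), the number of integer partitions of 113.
851376628

p(n) counts ways to write n as a sum of positive integers (order ignored).
Euler's pentagonal recurrence: p(k) = p(k-1) + p(k-2) - p(k-5) - p(k-7) + p(k-12) + p(k-15) - ... (offsets j(3j∓1)/2, signs ++--, p(0)=1, p(<0)=0).
DP table for k = 0..112: p(0)=1, p(1)=1, p(2)=2, p(3)=3, p(4)=5, p(5)=7, p(6)=11, p(7)=15, p(8)=22, p(9)=30, p(10)=42, p(11)=56, p(12)=77, p(13)=101, p(14)=135, p(15)=176, p(16)=231, p(17)=297, p(18)=385, p(19)=490, p(20)=627, p(21)=792, p(22)=1002, p(23)=1255, p(24)=1575, p(25)=1958, p(26)=2436, p(27)=3010, p(28)=3718, p(29)=4565, p(30)=5604, p(31)=6842, p(32)=8349, p(33)=10143, p(34)=12310, p(35)=14883, p(36)=17977, p(37)=21637, p(38)=26015, p(39)=31185, p(40)=37338, p(41)=44583, p(42)=53174, p(43)=63261, p(44)=75175, p(45)=89134, p(46)=105558, p(47)=124754, p(48)=147273, p(49)=173525, p(50)=204226, p(51)=239943, p(52)=281589, p(53)=329931, p(54)=386155, p(55)=451276, p(56)=526823, p(57)=614154, p(58)=715220, p(59)=831820, p(60)=966467, p(61)=1121505, p(62)=1300156, p(63)=1505499, p(64)=1741630, p(65)=2012558, p(66)=2323520, p(67)=2679689, p(68)=3087735, p(69)=3554345, p(70)=4087968, p(71)=4697205, p(72)=5392783, p(73)=6185689, p(74)=7089500, p(75)=8118264, p(76)=9289091, p(77)=10619863, p(78)=12132164, p(79)=13848650, p(80)=15796476, p(81)=18004327, p(82)=20506255, p(83)=23338469, p(84)=26543660, p(85)=30167357, p(86)=34262962, p(87)=38887673, p(88)=44108109, p(89)=49995925, p(90)=56634173, p(91)=64112359, p(92)=72533807, p(93)=82010177, p(94)=92669720, p(95)=104651419, p(96)=118114304, p(97)=133230930, p(98)=150198136, p(99)=169229875, p(100)=190569292, p(101)=214481126, p(102)=241265379, p(103)=271248950, p(104)=304801365, p(105)=342325709, p(106)=384276336, p(107)=431149389, p(108)=483502844, p(109)=541946240, p(110)=607163746, p(111)=679903203, p(112)=761002156.
Final step: p(113) = p(112) + p(111) - p(108) - p(106) + p(101) + p(98) - p(91) - p(87) + p(78) + p(73) - p(62) - p(56) + p(43) + p(36) - p(21) - p(13)
= 761002156 + 679903203 - 483502844 - 384276336 + 214481126 + 150198136 - 64112359 - 38887673 + 12132164 + 6185689 - 1300156 - 526823 + 63261 + 17977 - 792 - 101
= 851376628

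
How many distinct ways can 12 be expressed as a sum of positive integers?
77

p(n) counts ways to write n as a sum of positive integers (order ignored).
Euler's pentagonal recurrence: p(k) = p(k-1) + p(k-2) - p(k-5) - p(k-7) + p(k-12) + p(k-15) - ... (offsets j(3j∓1)/2, signs ++--, p(0)=1, p(<0)=0).
DP table for k = 0..11: p(0)=1, p(1)=1, p(2)=2, p(3)=3, p(4)=5, p(5)=7, p(6)=11, p(7)=15, p(8)=22, p(9)=30, p(10)=42, p(11)=56.
Final step: p(12) = p(11) + p(10) - p(7) - p(5) + p(0)
= 56 + 42 - 15 - 7 + 1
= 77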